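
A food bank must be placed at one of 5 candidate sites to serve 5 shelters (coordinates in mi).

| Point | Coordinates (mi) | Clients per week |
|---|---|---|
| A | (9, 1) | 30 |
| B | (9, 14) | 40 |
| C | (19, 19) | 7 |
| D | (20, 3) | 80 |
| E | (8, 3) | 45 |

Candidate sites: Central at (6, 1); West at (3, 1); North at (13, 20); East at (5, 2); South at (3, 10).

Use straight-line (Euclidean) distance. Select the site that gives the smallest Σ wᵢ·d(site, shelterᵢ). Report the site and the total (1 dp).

Central, total 2037.7 mi

Total weighted distance at each candidate:
  Central (6, 1): total = 2037.7
  West (3, 1): total = 2533.0
  North (13, 20): total = 3181.7
  East (5, 2): total = 2128.8
  South (3, 10): total = 2599.3
Minimum is at Central with total 2037.7 mi.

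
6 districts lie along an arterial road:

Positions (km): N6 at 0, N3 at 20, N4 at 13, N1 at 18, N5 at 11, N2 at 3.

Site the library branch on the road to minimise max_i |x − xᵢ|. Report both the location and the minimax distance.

location 10, max distance 10

The 1-center on a line is the midpoint of the two extreme points: leftmost at 0, rightmost at 20.
Optimal location = (0 + 20)/2 = 10; maximum distance = (20 − 0)/2 = 10.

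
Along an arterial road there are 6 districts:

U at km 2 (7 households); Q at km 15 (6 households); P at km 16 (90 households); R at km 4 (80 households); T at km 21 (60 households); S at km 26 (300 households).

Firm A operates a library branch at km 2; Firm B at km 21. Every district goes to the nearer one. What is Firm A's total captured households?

87

The indifferent point is the midpoint (2+21)/2 = 11.5; districts left of it (closer to Firm A at 2) go to Firm A, those right go to Firm B.
  U at 2 (w=7) → Firm A
  R at 4 (w=80) → Firm A
  Q at 15 (w=6) → Firm B
  P at 16 (w=90) → Firm B
  T at 21 (w=60) → Firm B
  S at 26 (w=300) → Firm B
Firm A captures 87; Firm B captures 456.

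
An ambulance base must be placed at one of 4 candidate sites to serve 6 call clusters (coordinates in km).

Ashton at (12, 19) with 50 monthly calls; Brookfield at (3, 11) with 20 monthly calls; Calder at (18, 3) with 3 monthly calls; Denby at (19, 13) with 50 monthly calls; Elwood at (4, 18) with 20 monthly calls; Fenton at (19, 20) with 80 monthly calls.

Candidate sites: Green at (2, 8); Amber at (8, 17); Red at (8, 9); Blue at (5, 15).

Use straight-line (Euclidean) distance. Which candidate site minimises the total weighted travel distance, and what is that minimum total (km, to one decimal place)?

Amber, total 2011.3 km

Total weighted distance at each candidate:
  Green (2, 8): total = 3611.5
  Amber (8, 17): total = 2011.3
  Red (8, 9): total = 2707.9
  Blue (5, 15): total = 2505.3
Minimum is at Amber with total 2011.3 km.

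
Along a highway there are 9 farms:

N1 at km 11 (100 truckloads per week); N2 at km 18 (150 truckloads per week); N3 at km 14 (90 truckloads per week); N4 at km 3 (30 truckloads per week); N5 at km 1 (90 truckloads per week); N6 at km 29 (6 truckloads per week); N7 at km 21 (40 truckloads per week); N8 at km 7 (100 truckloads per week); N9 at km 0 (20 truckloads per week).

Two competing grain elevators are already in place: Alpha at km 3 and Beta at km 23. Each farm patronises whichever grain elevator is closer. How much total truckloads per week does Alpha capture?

340

The indifferent point is the midpoint (3+23)/2 = 13; farms left of it (closer to Alpha at 3) go to Alpha, those right go to Beta.
  N9 at 0 (w=20) → Alpha
  N5 at 1 (w=90) → Alpha
  N4 at 3 (w=30) → Alpha
  N8 at 7 (w=100) → Alpha
  N1 at 11 (w=100) → Alpha
  N3 at 14 (w=90) → Beta
  N2 at 18 (w=150) → Beta
  N7 at 21 (w=40) → Beta
  N6 at 29 (w=6) → Beta
Alpha captures 340; Beta captures 286.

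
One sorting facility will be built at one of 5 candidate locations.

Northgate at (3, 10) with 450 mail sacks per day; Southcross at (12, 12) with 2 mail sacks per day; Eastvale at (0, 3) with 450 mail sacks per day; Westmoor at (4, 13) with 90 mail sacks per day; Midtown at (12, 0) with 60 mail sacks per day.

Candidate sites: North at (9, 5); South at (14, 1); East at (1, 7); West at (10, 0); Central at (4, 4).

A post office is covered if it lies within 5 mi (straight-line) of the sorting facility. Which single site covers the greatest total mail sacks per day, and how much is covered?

East, covering 900

Coverage radius r = 5 mi; a point is covered iff (Δx)²+(Δy)² ≤ 5² = 25.
  North (9, 5): covers {none} → 0
  South (14, 1): covers {Midtown} → 60
  East (1, 7): covers {Northgate, Eastvale} → 900
  West (10, 0): covers {Midtown} → 60
  Central (4, 4): covers {Eastvale} → 450
Maximum coverage at East: 900 mail sacks per day.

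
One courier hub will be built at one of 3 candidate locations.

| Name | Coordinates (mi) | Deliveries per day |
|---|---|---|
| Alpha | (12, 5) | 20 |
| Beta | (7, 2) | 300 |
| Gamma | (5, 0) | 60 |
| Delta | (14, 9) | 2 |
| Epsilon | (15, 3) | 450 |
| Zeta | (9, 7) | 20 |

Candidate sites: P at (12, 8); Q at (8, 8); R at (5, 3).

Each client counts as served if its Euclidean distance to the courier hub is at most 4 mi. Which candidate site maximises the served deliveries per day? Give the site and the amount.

Coverage radius r = 4 mi; a point is covered iff (Δx)²+(Δy)² ≤ 4² = 16.
  P (12, 8): covers {Alpha, Delta, Zeta} → 42
  Q (8, 8): covers {Zeta} → 20
  R (5, 3): covers {Beta, Gamma} → 360
Maximum coverage at R: 360 deliveries per day.

R, covering 360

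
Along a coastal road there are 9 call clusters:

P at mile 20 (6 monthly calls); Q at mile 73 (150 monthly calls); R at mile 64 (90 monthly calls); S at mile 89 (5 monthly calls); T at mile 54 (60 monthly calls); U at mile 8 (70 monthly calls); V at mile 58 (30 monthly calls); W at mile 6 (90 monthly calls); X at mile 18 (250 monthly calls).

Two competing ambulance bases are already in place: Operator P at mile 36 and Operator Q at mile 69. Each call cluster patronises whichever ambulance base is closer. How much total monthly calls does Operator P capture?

The indifferent point is the midpoint (36+69)/2 = 52.5; call clusters left of it (closer to Operator P at 36) go to Operator P, those right go to Operator Q.
  W at 6 (w=90) → Operator P
  U at 8 (w=70) → Operator P
  X at 18 (w=250) → Operator P
  P at 20 (w=6) → Operator P
  T at 54 (w=60) → Operator Q
  V at 58 (w=30) → Operator Q
  R at 64 (w=90) → Operator Q
  Q at 73 (w=150) → Operator Q
  S at 89 (w=5) → Operator Q
Operator P captures 416; Operator Q captures 335.

416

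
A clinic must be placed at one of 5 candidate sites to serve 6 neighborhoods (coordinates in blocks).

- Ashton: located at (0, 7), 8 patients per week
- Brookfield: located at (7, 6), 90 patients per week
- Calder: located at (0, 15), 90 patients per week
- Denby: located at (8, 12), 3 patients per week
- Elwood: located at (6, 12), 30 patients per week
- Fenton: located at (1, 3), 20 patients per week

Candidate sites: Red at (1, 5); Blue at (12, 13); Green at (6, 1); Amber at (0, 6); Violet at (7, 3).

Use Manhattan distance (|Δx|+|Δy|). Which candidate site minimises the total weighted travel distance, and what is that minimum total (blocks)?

Total weighted distance at each candidate:
  Red (1, 5): total = 2086
  Blue (12, 13): total = 3129
  Green (6, 1): total = 2945
  Amber (0, 6): total = 1930
  Violet (7, 3): total = 2518
Minimum is at Amber with total 1930 blocks.

Amber, total 1930 blocks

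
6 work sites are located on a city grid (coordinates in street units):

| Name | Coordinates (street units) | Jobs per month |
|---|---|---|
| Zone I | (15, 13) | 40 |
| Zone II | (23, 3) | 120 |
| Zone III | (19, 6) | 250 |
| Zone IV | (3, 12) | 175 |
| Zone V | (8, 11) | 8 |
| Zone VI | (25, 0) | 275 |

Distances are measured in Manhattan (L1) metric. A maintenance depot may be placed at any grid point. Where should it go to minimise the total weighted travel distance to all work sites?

Manhattan distance separates: Σwᵢ(|x−xᵢ|+|y−yᵢ|) = Σwᵢ|x−xᵢ| + Σwᵢ|y−yᵢ|, so x and y are optimised independently as 1-D weighted medians.
Total weight W = 868; half = 434.
x-coordinate, sorted with cumulative weight:
  x=3 (Zone IV, w=175) cum 175
  x=8 (Zone V, w=8) cum 183
  x=15 (Zone I, w=40) cum 223
  x=19 (Zone III, w=250) cum 473  ← median
  x=23 (Zone II, w=120) cum 593
  x=25 (Zone VI, w=275) cum 868
⇒ x* = 19
y-coordinate, sorted with cumulative weight:
  y=0 (Zone VI, w=275) cum 275
  y=3 (Zone II, w=120) cum 395
  y=6 (Zone III, w=250) cum 645  ← median
  y=11 (Zone V, w=8) cum 653
  y=12 (Zone IV, w=175) cum 828
  y=13 (Zone I, w=40) cum 868
⇒ y* = 6

(19, 6)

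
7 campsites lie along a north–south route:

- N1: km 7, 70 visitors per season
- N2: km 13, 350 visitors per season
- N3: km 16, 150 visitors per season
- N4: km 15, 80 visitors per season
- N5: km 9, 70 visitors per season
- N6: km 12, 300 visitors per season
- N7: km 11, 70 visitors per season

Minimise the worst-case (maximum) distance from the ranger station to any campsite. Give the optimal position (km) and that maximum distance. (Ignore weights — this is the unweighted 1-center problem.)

location 11.5, max distance 4.5

The 1-center on a line is the midpoint of the two extreme points: leftmost at 7, rightmost at 16.
Optimal location = (7 + 16)/2 = 11.5; maximum distance = (16 − 7)/2 = 4.5.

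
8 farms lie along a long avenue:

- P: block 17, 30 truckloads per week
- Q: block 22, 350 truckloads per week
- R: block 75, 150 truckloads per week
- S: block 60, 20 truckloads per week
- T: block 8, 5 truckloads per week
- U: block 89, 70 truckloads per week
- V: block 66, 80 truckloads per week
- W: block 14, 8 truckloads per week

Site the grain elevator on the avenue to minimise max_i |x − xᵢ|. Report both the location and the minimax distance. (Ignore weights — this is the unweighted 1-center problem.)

The 1-center on a line is the midpoint of the two extreme points: leftmost at 8, rightmost at 89.
Optimal location = (8 + 89)/2 = 48.5; maximum distance = (89 − 8)/2 = 40.5.

location 48.5, max distance 40.5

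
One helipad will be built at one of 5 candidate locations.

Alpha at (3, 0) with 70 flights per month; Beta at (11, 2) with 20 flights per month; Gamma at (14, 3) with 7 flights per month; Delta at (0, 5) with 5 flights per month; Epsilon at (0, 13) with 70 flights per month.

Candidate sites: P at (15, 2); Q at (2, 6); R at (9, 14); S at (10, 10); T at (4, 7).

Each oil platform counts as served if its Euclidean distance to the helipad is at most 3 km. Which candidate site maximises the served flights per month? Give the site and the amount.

P, covering 7

Coverage radius r = 3 km; a point is covered iff (Δx)²+(Δy)² ≤ 3² = 9.
  P (15, 2): covers {Gamma} → 7
  Q (2, 6): covers {Delta} → 5
  R (9, 14): covers {none} → 0
  S (10, 10): covers {none} → 0
  T (4, 7): covers {none} → 0
Maximum coverage at P: 7 flights per month.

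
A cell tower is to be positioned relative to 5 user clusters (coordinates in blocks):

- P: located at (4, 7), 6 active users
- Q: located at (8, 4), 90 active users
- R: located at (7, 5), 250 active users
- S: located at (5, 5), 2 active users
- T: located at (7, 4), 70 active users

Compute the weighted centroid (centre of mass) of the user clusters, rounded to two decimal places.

(7.16, 4.65)

The minimiser of Σwᵢ‖p−pᵢ‖² is the weighted centroid p* = (Σwᵢpᵢ)/(Σwᵢ).
Σwᵢ = 418.
Σwᵢxᵢ = 6·4 + 90·8 + 250·7 + 2·5 + 70·7 = 2994.
Σwᵢyᵢ = 6·7 + 90·4 + 250·5 + 2·5 + 70·4 = 1942.
x* = 2994/418 = 7.16, y* = 1942/418 = 4.65.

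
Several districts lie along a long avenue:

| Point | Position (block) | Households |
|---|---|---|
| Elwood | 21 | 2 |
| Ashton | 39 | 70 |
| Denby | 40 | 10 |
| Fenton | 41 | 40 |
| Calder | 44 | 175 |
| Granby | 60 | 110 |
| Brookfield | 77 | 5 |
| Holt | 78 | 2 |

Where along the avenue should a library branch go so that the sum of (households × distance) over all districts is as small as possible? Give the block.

For a sum of weighted absolute distances on a line, the optimum is the weighted median (not the mean). Total weight W = 414; half-weight = 207.
Sort by position and accumulate weight:
  block 21 (Elwood, w=2) → cum 2
  block 39 (Ashton, w=70) → cum 72
  block 40 (Denby, w=10) → cum 82
  block 41 (Fenton, w=40) → cum 122
  block 44 (Calder, w=175) → cum 297  ≥ 207 → median here
  block 60 (Granby, w=110) → cum 407
  block 77 (Brookfield, w=5) → cum 412
  block 78 (Holt, w=2) → cum 414
Optimal location: block 44.

x = 44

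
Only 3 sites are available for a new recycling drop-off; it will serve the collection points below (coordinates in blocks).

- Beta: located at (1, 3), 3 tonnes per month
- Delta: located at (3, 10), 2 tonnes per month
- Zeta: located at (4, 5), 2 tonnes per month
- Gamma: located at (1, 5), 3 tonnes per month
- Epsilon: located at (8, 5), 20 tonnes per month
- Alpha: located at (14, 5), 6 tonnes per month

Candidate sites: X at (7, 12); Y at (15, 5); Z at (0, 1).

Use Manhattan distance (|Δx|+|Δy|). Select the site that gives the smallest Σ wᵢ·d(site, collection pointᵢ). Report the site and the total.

Y, total 292 blocks

Total weighted distance at each candidate:
  X (7, 12): total = 360
  Y (15, 5): total = 292
  Z (0, 1): total = 412
Minimum is at Y with total 292 blocks.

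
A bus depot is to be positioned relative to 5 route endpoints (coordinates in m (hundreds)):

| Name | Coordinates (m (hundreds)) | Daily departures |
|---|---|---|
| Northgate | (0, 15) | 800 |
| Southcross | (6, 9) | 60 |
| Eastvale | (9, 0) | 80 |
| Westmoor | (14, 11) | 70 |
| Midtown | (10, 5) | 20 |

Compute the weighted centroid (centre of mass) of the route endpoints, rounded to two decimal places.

(2.19, 13.02)

The minimiser of Σwᵢ‖p−pᵢ‖² is the weighted centroid p* = (Σwᵢpᵢ)/(Σwᵢ).
Σwᵢ = 1030.
Σwᵢxᵢ = 800·0 + 60·6 + 80·9 + 70·14 + 20·10 = 2260.
Σwᵢyᵢ = 800·15 + 60·9 + 80·0 + 70·11 + 20·5 = 13410.
x* = 2260/1030 = 2.19, y* = 13410/1030 = 13.02.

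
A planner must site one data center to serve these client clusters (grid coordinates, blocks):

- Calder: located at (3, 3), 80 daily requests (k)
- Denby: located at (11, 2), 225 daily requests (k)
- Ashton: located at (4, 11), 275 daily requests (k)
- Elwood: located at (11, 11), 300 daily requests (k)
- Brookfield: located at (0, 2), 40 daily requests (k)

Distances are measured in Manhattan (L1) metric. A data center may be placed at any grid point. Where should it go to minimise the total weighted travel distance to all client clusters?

(11, 11)

Manhattan distance separates: Σwᵢ(|x−xᵢ|+|y−yᵢ|) = Σwᵢ|x−xᵢ| + Σwᵢ|y−yᵢ|, so x and y are optimised independently as 1-D weighted medians.
Total weight W = 920; half = 460.
x-coordinate, sorted with cumulative weight:
  x=0 (Brookfield, w=40) cum 40
  x=3 (Calder, w=80) cum 120
  x=4 (Ashton, w=275) cum 395
  x=11 (Denby, w=225) cum 620  ← median
  x=11 (Elwood, w=300) cum 920
⇒ x* = 11
y-coordinate, sorted with cumulative weight:
  y=2 (Denby, w=225) cum 225
  y=2 (Brookfield, w=40) cum 265
  y=3 (Calder, w=80) cum 345
  y=11 (Ashton, w=275) cum 620  ← median
  y=11 (Elwood, w=300) cum 920
⇒ y* = 11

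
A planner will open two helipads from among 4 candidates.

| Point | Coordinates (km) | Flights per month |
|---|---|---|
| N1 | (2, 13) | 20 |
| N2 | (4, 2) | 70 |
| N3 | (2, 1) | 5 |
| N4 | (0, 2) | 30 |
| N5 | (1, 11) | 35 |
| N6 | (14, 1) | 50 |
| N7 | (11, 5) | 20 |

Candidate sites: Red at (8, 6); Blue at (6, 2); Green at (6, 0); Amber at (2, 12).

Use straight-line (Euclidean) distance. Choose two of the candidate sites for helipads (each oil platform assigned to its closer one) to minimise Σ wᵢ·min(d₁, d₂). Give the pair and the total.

{Blue, Amber}, total 929.8

Evaluate every pair (each demand assigned to the nearer of the two):
  {Blue, Amber}: total = 929.8
  {Green, Amber}: total = 1022.4
  {Red, Amber}: total = 1226.6
  {Red, Blue}: total = 1279.8
  {Red, Green}: total = 1347.6
  {Blue, Green}: total = 1454.8
Best pair: {Blue, Amber} with total 929.8.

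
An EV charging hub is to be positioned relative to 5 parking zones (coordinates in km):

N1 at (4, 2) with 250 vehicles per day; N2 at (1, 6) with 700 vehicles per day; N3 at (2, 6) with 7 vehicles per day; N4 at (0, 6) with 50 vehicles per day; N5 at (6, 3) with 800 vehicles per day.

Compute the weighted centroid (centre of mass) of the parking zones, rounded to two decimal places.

(3.60, 4.12)

The minimiser of Σwᵢ‖p−pᵢ‖² is the weighted centroid p* = (Σwᵢpᵢ)/(Σwᵢ).
Σwᵢ = 1807.
Σwᵢxᵢ = 250·4 + 700·1 + 7·2 + 50·0 + 800·6 = 6514.
Σwᵢyᵢ = 250·2 + 700·6 + 7·6 + 50·6 + 800·3 = 7442.
x* = 6514/1807 = 3.60, y* = 7442/1807 = 4.12.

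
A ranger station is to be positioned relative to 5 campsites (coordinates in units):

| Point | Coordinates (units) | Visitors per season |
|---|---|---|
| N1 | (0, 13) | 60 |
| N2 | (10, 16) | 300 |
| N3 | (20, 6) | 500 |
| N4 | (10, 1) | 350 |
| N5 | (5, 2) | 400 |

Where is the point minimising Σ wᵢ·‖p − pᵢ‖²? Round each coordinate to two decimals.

The minimiser of Σwᵢ‖p−pᵢ‖² is the weighted centroid p* = (Σwᵢpᵢ)/(Σwᵢ).
Σwᵢ = 1610.
Σwᵢxᵢ = 60·0 + 300·10 + 500·20 + 350·10 + 400·5 = 18500.
Σwᵢyᵢ = 60·13 + 300·16 + 500·6 + 350·1 + 400·2 = 9730.
x* = 18500/1610 = 11.49, y* = 9730/1610 = 6.04.

(11.49, 6.04)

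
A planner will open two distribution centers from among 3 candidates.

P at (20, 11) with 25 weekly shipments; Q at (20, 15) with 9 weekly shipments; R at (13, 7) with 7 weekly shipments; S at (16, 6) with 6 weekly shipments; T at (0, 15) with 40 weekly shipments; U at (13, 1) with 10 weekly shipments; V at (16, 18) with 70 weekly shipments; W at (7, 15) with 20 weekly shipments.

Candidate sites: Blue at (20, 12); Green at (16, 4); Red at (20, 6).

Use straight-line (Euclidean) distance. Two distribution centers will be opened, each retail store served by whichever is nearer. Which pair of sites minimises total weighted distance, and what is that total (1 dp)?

Evaluate every pair (each demand assigned to the nearer of the two):
  {Blue, Green}: total = 1684.4
  {Blue, Red}: total = 1792.1
  {Green, Red}: total = 2236.5
Best pair: {Blue, Green} with total 1684.4.

{Blue, Green}, total 1684.4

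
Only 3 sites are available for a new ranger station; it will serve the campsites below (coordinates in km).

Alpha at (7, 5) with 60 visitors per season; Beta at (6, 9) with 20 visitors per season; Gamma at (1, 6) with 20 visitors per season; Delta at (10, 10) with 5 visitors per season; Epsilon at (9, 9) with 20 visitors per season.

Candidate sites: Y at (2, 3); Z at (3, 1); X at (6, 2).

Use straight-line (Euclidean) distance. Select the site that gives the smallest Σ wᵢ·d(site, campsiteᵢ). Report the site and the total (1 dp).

Total weighted distance at each candidate:
  Y (2, 3): total = 768.1
  Z (3, 1): total = 875.0
  X (6, 2): total = 654.8
Minimum is at X with total 654.8 km.

X, total 654.8 km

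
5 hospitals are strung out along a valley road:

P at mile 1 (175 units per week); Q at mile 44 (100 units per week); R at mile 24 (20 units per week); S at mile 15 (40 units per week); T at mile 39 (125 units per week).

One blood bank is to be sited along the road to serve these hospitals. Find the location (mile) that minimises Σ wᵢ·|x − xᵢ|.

For a sum of weighted absolute distances on a line, the optimum is the weighted median (not the mean). Total weight W = 460; half-weight = 230.
Sort by position and accumulate weight:
  mile 1 (P, w=175) → cum 175
  mile 15 (S, w=40) → cum 215
  mile 24 (R, w=20) → cum 235  ≥ 230 → median here
  mile 39 (T, w=125) → cum 360
  mile 44 (Q, w=100) → cum 460
Optimal location: mile 24.

x = 24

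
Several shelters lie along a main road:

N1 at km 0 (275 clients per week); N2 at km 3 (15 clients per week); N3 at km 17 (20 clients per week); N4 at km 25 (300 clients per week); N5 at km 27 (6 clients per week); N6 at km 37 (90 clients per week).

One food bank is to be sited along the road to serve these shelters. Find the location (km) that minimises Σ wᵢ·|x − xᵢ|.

For a sum of weighted absolute distances on a line, the optimum is the weighted median (not the mean). Total weight W = 706; half-weight = 353.
Sort by position and accumulate weight:
  km 0 (N1, w=275) → cum 275
  km 3 (N2, w=15) → cum 290
  km 17 (N3, w=20) → cum 310
  km 25 (N4, w=300) → cum 610  ≥ 353 → median here
  km 27 (N5, w=6) → cum 616
  km 37 (N6, w=90) → cum 706
Optimal location: km 25.

x = 25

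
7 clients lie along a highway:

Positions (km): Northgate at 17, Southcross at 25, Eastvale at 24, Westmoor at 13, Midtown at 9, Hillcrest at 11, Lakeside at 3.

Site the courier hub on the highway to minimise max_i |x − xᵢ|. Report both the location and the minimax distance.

location 14, max distance 11

The 1-center on a line is the midpoint of the two extreme points: leftmost at 3, rightmost at 25.
Optimal location = (3 + 25)/2 = 14; maximum distance = (25 − 3)/2 = 11.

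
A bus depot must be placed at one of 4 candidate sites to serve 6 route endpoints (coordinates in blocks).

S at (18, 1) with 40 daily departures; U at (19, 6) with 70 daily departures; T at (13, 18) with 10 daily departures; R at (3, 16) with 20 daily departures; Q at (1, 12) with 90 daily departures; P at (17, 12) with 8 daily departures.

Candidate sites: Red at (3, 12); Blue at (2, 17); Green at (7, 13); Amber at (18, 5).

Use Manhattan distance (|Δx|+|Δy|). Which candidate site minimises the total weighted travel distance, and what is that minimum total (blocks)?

Total weighted distance at each candidate:
  Red (3, 12): total = 3112
  Blue (2, 17): total = 4100
  Green (7, 13): total = 3218
  Amber (18, 5): total = 3224
Minimum is at Red with total 3112 blocks.

Red, total 3112 blocks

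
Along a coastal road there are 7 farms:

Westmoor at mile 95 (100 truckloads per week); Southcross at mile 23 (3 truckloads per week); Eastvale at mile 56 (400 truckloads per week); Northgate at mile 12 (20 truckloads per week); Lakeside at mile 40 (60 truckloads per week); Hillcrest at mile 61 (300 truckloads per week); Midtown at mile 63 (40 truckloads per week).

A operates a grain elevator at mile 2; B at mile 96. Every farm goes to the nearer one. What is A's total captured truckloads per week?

83

The indifferent point is the midpoint (2+96)/2 = 49; farms left of it (closer to A at 2) go to A, those right go to B.
  Northgate at 12 (w=20) → A
  Southcross at 23 (w=3) → A
  Lakeside at 40 (w=60) → A
  Eastvale at 56 (w=400) → B
  Hillcrest at 61 (w=300) → B
  Midtown at 63 (w=40) → B
  Westmoor at 95 (w=100) → B
A captures 83; B captures 840.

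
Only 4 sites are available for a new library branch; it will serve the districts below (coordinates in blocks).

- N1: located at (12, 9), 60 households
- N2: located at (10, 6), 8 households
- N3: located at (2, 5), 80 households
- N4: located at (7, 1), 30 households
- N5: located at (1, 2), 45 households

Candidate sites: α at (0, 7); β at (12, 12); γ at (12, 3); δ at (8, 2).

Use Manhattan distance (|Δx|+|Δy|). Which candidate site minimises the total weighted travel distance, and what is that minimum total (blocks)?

Total weighted distance at each candidate:
  α (0, 7): total = 1908
  β (12, 12): total = 3029
  γ (12, 3): total = 2110
  δ (8, 2): total = 1803
Minimum is at δ with total 1803 blocks.

δ, total 1803 blocks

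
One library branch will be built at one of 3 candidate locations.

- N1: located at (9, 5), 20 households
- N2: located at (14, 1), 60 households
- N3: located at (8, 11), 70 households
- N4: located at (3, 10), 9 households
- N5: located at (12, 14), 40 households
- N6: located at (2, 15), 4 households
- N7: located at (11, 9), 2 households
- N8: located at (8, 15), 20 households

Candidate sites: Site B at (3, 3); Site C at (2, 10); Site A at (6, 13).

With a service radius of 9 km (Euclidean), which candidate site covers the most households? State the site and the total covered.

Coverage radius r = 9 km; a point is covered iff (Δx)²+(Δy)² ≤ 9² = 81.
  Site B (3, 3): covers {N1, N4} → 29
  Site C (2, 10): covers {N1, N3, N4, N6, N8} → 123
  Site A (6, 13): covers {N1, N3, N4, N5, N6, N7, N8} → 165
Maximum coverage at Site A: 165 households.

Site A, covering 165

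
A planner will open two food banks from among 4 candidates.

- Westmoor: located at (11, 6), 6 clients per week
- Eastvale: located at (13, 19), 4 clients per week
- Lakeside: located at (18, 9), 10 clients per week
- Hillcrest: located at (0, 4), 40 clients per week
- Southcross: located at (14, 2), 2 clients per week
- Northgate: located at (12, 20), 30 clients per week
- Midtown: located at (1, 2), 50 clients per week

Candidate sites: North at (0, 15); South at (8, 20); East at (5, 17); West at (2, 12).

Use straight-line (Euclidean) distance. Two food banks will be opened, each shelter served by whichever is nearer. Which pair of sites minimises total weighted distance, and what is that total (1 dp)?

{South, West}, total 1217.5

Evaluate every pair (each demand assigned to the nearer of the two):
  {South, West}: total = 1217.5
  {East, West}: total = 1342.6
  {North, South}: total = 1504.2
  {North, West}: total = 1527.6
  {North, East}: total = 1616.2
  {South, East}: total = 1732.6
Best pair: {South, West} with total 1217.5.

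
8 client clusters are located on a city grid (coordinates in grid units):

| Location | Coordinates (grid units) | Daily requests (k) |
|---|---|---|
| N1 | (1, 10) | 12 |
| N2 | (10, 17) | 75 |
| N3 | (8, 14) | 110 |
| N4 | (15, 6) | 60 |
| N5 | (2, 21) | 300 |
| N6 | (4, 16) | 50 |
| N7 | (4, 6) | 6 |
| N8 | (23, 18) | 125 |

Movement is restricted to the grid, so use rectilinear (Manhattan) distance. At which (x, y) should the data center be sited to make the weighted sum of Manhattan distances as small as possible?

Manhattan distance separates: Σwᵢ(|x−xᵢ|+|y−yᵢ|) = Σwᵢ|x−xᵢ| + Σwᵢ|y−yᵢ|, so x and y are optimised independently as 1-D weighted medians.
Total weight W = 738; half = 369.
x-coordinate, sorted with cumulative weight:
  x=1 (N1, w=12) cum 12
  x=2 (N5, w=300) cum 312
  x=4 (N6, w=50) cum 362
  x=4 (N7, w=6) cum 368
  x=8 (N3, w=110) cum 478  ← median
  x=10 (N2, w=75) cum 553
  x=15 (N4, w=60) cum 613
  x=23 (N8, w=125) cum 738
⇒ x* = 8
y-coordinate, sorted with cumulative weight:
  y=6 (N4, w=60) cum 60
  y=6 (N7, w=6) cum 66
  y=10 (N1, w=12) cum 78
  y=14 (N3, w=110) cum 188
  y=16 (N6, w=50) cum 238
  y=17 (N2, w=75) cum 313
  y=18 (N8, w=125) cum 438  ← median
  y=21 (N5, w=300) cum 738
⇒ y* = 18

(8, 18)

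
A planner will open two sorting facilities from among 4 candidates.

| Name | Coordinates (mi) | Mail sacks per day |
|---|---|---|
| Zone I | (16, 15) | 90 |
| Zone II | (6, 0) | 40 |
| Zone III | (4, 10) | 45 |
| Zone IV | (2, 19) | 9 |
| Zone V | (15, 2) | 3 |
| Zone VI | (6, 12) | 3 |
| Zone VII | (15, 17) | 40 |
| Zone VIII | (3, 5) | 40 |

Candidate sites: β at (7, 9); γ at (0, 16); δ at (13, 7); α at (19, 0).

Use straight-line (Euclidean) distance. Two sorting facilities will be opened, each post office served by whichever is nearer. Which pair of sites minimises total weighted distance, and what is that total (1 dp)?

{β, δ}, total 2033.9

Evaluate every pair (each demand assigned to the nearer of the two):
  {β, δ}: total = 2033.9
  {β, γ}: total = 2230.7
  {β, α}: total = 2280.4
  {γ, δ}: total = 2375.5
  {δ, α}: total = 2593.4
  {γ, α}: total = 3346.1
Best pair: {β, δ} with total 2033.9.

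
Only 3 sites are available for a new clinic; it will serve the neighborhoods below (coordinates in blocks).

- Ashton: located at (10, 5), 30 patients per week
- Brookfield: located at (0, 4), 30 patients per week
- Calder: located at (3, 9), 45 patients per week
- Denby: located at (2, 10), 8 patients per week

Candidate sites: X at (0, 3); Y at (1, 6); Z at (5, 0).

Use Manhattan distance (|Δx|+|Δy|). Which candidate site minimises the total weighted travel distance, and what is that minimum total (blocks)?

Y, total 655 blocks

Total weighted distance at each candidate:
  X (0, 3): total = 867
  Y (1, 6): total = 655
  Z (5, 0): total = 1169
Minimum is at Y with total 655 blocks.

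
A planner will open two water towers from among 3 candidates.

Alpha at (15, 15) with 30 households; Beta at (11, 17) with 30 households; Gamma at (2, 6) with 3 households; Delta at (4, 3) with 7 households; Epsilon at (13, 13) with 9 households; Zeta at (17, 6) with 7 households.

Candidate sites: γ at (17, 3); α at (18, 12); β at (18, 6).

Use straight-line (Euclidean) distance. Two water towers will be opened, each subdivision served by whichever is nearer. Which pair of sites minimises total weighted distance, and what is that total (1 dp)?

{α, β}, total 586.5

Evaluate every pair (each demand assigned to the nearer of the two):
  {α, β}: total = 586.5
  {γ, α}: total = 589.1
  {γ, β}: total = 897.1
Best pair: {α, β} with total 586.5.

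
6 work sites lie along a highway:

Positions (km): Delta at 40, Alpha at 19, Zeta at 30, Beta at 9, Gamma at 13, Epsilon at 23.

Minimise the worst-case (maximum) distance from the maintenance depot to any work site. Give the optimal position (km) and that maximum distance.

location 24.5, max distance 15.5

The 1-center on a line is the midpoint of the two extreme points: leftmost at 9, rightmost at 40.
Optimal location = (9 + 40)/2 = 24.5; maximum distance = (40 − 9)/2 = 15.5.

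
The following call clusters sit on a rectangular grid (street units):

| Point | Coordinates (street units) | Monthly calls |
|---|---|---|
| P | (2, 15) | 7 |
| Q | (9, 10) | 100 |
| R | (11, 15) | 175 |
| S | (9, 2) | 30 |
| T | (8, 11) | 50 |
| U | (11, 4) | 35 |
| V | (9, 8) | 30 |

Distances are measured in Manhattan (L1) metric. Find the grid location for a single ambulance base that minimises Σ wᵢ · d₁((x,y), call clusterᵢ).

(9, 11)

Manhattan distance separates: Σwᵢ(|x−xᵢ|+|y−yᵢ|) = Σwᵢ|x−xᵢ| + Σwᵢ|y−yᵢ|, so x and y are optimised independently as 1-D weighted medians.
Total weight W = 427; half = 213.5.
x-coordinate, sorted with cumulative weight:
  x=2 (P, w=7) cum 7
  x=8 (T, w=50) cum 57
  x=9 (Q, w=100) cum 157
  x=9 (S, w=30) cum 187
  x=9 (V, w=30) cum 217  ← median
  x=11 (R, w=175) cum 392
  x=11 (U, w=35) cum 427
⇒ x* = 9
y-coordinate, sorted with cumulative weight:
  y=2 (S, w=30) cum 30
  y=4 (U, w=35) cum 65
  y=8 (V, w=30) cum 95
  y=10 (Q, w=100) cum 195
  y=11 (T, w=50) cum 245  ← median
  y=15 (P, w=7) cum 252
  y=15 (R, w=175) cum 427
⇒ y* = 11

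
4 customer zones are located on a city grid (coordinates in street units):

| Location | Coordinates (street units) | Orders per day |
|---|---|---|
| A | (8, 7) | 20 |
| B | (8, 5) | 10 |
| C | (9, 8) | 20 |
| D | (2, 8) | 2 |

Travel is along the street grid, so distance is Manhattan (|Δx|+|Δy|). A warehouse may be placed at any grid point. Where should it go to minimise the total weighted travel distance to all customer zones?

(8, 7)

Manhattan distance separates: Σwᵢ(|x−xᵢ|+|y−yᵢ|) = Σwᵢ|x−xᵢ| + Σwᵢ|y−yᵢ|, so x and y are optimised independently as 1-D weighted medians.
Total weight W = 52; half = 26.
x-coordinate, sorted with cumulative weight:
  x=2 (D, w=2) cum 2
  x=8 (A, w=20) cum 22
  x=8 (B, w=10) cum 32  ← median
  x=9 (C, w=20) cum 52
⇒ x* = 8
y-coordinate, sorted with cumulative weight:
  y=5 (B, w=10) cum 10
  y=7 (A, w=20) cum 30  ← median
  y=8 (C, w=20) cum 50
  y=8 (D, w=2) cum 52
⇒ y* = 7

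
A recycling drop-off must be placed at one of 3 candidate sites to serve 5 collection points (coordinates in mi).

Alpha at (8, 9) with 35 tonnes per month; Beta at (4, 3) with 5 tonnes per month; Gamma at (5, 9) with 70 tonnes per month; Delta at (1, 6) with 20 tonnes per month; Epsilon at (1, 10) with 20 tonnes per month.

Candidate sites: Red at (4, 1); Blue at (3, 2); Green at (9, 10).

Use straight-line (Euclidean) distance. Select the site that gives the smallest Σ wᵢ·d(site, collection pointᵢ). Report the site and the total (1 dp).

Green, total 720.0 mi

Total weighted distance at each candidate:
  Red (4, 1): total = 1193.8
  Blue (3, 2): total = 1072.1
  Green (9, 10): total = 720.0
Minimum is at Green with total 720.0 mi.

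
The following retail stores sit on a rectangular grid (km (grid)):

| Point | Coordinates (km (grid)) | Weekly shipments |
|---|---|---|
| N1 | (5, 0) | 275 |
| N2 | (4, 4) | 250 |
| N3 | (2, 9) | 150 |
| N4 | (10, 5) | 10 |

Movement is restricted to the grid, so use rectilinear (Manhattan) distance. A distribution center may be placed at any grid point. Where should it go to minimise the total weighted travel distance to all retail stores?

(4, 4)

Manhattan distance separates: Σwᵢ(|x−xᵢ|+|y−yᵢ|) = Σwᵢ|x−xᵢ| + Σwᵢ|y−yᵢ|, so x and y are optimised independently as 1-D weighted medians.
Total weight W = 685; half = 342.5.
x-coordinate, sorted with cumulative weight:
  x=2 (N3, w=150) cum 150
  x=4 (N2, w=250) cum 400  ← median
  x=5 (N1, w=275) cum 675
  x=10 (N4, w=10) cum 685
⇒ x* = 4
y-coordinate, sorted with cumulative weight:
  y=0 (N1, w=275) cum 275
  y=4 (N2, w=250) cum 525  ← median
  y=5 (N4, w=10) cum 535
  y=9 (N3, w=150) cum 685
⇒ y* = 4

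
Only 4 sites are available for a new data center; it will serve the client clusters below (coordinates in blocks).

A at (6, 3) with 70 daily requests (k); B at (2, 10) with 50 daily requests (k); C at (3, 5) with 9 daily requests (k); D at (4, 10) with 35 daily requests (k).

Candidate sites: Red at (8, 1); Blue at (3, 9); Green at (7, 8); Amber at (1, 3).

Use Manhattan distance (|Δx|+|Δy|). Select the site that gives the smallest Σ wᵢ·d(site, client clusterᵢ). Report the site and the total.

Total weighted distance at each candidate:
  Red (8, 1): total = 1566
  Blue (3, 9): total = 836
  Green (7, 8): total = 1008
  Amber (1, 3): total = 1136
Minimum is at Blue with total 836 blocks.

Blue, total 836 blocks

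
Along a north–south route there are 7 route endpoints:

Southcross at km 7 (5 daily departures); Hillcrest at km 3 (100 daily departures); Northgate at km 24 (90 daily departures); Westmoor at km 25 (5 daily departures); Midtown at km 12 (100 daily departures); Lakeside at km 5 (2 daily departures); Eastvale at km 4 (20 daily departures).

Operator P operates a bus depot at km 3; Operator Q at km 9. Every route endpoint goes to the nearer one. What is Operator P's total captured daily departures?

122

The indifferent point is the midpoint (3+9)/2 = 6; route endpoints left of it (closer to Operator P at 3) go to Operator P, those right go to Operator Q.
  Hillcrest at 3 (w=100) → Operator P
  Eastvale at 4 (w=20) → Operator P
  Lakeside at 5 (w=2) → Operator P
  Southcross at 7 (w=5) → Operator Q
  Midtown at 12 (w=100) → Operator Q
  Northgate at 24 (w=90) → Operator Q
  Westmoor at 25 (w=5) → Operator Q
Operator P captures 122; Operator Q captures 200.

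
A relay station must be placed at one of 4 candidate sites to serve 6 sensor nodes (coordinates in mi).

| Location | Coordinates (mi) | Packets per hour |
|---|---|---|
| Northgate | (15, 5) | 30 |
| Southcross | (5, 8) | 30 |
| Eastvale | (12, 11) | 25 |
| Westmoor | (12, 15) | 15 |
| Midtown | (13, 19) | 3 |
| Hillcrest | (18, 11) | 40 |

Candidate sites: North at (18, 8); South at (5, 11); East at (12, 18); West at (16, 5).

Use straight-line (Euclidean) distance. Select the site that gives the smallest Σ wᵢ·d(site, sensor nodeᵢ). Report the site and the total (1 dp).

North, total 979.5 mi

Total weighted distance at each candidate:
  North (18, 8): total = 979.5
  South (5, 11): total = 1289.7
  East (12, 18): total = 1359.5
  West (16, 5): total = 1009.8
Minimum is at North with total 979.5 mi.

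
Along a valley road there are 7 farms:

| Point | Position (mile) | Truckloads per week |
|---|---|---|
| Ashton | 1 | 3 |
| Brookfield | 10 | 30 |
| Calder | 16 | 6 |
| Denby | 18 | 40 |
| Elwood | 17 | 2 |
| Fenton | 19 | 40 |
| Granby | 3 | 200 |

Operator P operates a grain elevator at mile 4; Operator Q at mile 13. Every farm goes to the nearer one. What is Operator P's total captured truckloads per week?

203

The indifferent point is the midpoint (4+13)/2 = 8.5; farms left of it (closer to Operator P at 4) go to Operator P, those right go to Operator Q.
  Ashton at 1 (w=3) → Operator P
  Granby at 3 (w=200) → Operator P
  Brookfield at 10 (w=30) → Operator Q
  Calder at 16 (w=6) → Operator Q
  Elwood at 17 (w=2) → Operator Q
  Denby at 18 (w=40) → Operator Q
  Fenton at 19 (w=40) → Operator Q
Operator P captures 203; Operator Q captures 118.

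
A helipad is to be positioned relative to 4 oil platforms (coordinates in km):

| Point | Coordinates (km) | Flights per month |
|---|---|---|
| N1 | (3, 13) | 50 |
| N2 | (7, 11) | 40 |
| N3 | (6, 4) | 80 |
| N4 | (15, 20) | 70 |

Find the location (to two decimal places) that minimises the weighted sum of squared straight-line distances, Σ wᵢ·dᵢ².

The minimiser of Σwᵢ‖p−pᵢ‖² is the weighted centroid p* = (Σwᵢpᵢ)/(Σwᵢ).
Σwᵢ = 240.
Σwᵢxᵢ = 50·3 + 40·7 + 80·6 + 70·15 = 1960.
Σwᵢyᵢ = 50·13 + 40·11 + 80·4 + 70·20 = 2810.
x* = 1960/240 = 8.17, y* = 2810/240 = 11.71.

(8.17, 11.71)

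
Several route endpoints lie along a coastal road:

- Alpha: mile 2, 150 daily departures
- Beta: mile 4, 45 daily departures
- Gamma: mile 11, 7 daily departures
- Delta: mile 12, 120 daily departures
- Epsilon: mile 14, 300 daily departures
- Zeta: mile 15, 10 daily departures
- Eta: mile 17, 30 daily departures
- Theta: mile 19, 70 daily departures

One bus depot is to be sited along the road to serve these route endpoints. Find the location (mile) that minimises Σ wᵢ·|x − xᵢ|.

x = 14

For a sum of weighted absolute distances on a line, the optimum is the weighted median (not the mean). Total weight W = 732; half-weight = 366.
Sort by position and accumulate weight:
  mile 2 (Alpha, w=150) → cum 150
  mile 4 (Beta, w=45) → cum 195
  mile 11 (Gamma, w=7) → cum 202
  mile 12 (Delta, w=120) → cum 322
  mile 14 (Epsilon, w=300) → cum 622  ≥ 366 → median here
  mile 15 (Zeta, w=10) → cum 632
  mile 17 (Eta, w=30) → cum 662
  mile 19 (Theta, w=70) → cum 732
Optimal location: mile 14.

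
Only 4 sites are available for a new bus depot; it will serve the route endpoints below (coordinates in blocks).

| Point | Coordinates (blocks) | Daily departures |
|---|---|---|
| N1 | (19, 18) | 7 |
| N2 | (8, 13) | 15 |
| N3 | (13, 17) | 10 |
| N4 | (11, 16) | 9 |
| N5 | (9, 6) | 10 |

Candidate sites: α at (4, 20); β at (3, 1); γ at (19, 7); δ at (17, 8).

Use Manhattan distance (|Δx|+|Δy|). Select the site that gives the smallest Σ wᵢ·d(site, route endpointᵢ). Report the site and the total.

δ, total 650 blocks

Total weighted distance at each candidate:
  α (4, 20): total = 693
  β (3, 1): total = 1063
  γ (19, 7): total = 755
  δ (17, 8): total = 650
Minimum is at δ with total 650 blocks.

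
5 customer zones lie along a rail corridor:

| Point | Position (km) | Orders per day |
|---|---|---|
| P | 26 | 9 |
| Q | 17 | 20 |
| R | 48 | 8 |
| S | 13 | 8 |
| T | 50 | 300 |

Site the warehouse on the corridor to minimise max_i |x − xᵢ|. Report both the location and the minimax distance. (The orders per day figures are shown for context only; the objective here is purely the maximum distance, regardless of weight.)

location 31.5, max distance 18.5

The 1-center on a line is the midpoint of the two extreme points: leftmost at 13, rightmost at 50.
Optimal location = (13 + 50)/2 = 31.5; maximum distance = (50 − 13)/2 = 18.5.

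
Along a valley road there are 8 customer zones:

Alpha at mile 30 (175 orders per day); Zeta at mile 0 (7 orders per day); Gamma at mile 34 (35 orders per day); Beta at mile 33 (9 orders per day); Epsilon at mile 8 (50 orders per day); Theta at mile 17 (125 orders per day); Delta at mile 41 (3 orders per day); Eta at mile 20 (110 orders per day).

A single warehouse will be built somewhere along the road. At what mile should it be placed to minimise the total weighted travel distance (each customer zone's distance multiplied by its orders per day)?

For a sum of weighted absolute distances on a line, the optimum is the weighted median (not the mean). Total weight W = 514; half-weight = 257.
Sort by position and accumulate weight:
  mile 0 (Zeta, w=7) → cum 7
  mile 8 (Epsilon, w=50) → cum 57
  mile 17 (Theta, w=125) → cum 182
  mile 20 (Eta, w=110) → cum 292  ≥ 257 → median here
  mile 30 (Alpha, w=175) → cum 467
  mile 33 (Beta, w=9) → cum 476
  mile 34 (Gamma, w=35) → cum 511
  mile 41 (Delta, w=3) → cum 514
Optimal location: mile 20.

x = 20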